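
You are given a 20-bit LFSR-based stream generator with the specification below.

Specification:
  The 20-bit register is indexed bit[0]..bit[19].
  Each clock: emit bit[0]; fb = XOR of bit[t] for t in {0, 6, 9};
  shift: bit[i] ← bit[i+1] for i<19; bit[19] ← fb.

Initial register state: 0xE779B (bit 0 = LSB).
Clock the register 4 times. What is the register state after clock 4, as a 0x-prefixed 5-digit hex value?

0xEE779

reg_0 = 0xE779B
clock 1: out=1, reg = 0x73BCD
clock 2: out=1, reg = 0xB9DE6
clock 3: out=0, reg = 0xDCEF3
clock 4: out=1, reg = 0xEE779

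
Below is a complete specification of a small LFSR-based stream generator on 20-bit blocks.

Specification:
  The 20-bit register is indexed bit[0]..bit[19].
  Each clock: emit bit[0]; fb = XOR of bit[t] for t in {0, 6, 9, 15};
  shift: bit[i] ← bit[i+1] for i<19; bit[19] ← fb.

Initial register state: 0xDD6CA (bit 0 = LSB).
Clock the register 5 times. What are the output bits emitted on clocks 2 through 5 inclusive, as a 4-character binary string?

reg_0 = 0xDD6CA
clock 1: out=0, reg = 0xEEB65
clock 2: out=1, reg = 0x775B2
clock 3: out=0, reg = 0x3BAD9
clock 4: out=1, reg = 0x1DD6C
clock 5: out=0, reg = 0x0EEB6

1010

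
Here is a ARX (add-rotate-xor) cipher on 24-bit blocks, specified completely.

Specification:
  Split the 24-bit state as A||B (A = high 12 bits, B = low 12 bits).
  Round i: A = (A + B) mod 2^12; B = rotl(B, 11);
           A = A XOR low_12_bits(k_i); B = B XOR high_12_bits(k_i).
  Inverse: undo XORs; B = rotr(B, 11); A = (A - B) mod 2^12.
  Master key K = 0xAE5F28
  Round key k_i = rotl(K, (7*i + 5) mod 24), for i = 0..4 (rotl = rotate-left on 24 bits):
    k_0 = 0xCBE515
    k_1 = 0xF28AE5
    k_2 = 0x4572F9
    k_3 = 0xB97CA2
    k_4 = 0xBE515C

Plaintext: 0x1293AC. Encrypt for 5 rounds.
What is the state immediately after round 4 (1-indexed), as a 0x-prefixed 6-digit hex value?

s_0 = plaintext = 0x1293AC
s_1 = Round(s_0, k_0) = 0x1C0D68
s_2 = Round(s_1, k_1) = 0x5CD99C
s_3 = Round(s_2, k_2) = 0xD90099
s_4 = Round(s_3, k_3) = 0x28B3DB
s_5 = Round(s_4, k_4) = 0x73A208

0x28B3DB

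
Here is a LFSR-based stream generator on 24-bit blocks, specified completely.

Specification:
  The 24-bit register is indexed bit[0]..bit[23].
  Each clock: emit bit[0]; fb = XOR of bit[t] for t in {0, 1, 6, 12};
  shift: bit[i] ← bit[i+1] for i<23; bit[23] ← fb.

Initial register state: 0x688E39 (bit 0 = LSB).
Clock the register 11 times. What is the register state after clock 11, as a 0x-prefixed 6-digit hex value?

0xB2AD11

reg_0 = 0x688E39
clock 1: out=1, reg = 0xB4471C
clock 2: out=0, reg = 0x5A238E
clock 3: out=0, reg = 0xAD11C7
clock 4: out=1, reg = 0x5688E3
clock 5: out=1, reg = 0xAB4471
clock 6: out=1, reg = 0x55A238
clock 7: out=0, reg = 0x2AD11C
clock 8: out=0, reg = 0x95688E
clock 9: out=0, reg = 0xCAB447
clock 10: out=1, reg = 0x655A23
clock 11: out=1, reg = 0xB2AD11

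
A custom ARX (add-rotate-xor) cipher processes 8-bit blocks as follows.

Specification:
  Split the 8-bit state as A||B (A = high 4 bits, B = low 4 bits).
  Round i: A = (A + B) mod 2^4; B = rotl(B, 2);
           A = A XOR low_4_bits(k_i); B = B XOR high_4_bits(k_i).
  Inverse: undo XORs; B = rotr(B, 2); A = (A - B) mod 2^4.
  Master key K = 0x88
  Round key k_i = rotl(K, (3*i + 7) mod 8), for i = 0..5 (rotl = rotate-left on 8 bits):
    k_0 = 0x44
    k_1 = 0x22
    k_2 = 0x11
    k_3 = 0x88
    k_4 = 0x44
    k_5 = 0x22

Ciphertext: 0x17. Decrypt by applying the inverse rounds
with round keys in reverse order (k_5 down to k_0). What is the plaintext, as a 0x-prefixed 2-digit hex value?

0x7B

s_0 = ciphertext = 0x17
s_1 = InvRound(s_0, k_5) = 0xE5
s_2 = InvRound(s_1, k_4) = 0x64
s_3 = InvRound(s_2, k_3) = 0xB3
s_4 = InvRound(s_3, k_2) = 0x28
s_5 = InvRound(s_4, k_1) = 0x6A
s_6 = InvRound(s_5, k_0) = 0x7B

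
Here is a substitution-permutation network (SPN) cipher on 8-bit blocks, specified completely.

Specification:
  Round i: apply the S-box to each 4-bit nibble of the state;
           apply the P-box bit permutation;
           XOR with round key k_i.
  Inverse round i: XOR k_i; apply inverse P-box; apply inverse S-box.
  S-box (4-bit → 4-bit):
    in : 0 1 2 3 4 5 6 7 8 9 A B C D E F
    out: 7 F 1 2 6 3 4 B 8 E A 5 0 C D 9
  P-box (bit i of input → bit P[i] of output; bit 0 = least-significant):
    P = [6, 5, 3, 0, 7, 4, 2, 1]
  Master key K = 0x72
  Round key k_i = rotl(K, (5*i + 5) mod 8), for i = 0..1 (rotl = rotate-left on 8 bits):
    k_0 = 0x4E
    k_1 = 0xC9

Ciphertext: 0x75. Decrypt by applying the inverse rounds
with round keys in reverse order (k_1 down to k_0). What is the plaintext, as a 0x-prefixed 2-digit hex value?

s_0 = ciphertext = 0x75
s_1 = InvRound(s_0, k_1) = 0x04
s_2 = InvRound(s_1, k_0) = 0x8B

0x8B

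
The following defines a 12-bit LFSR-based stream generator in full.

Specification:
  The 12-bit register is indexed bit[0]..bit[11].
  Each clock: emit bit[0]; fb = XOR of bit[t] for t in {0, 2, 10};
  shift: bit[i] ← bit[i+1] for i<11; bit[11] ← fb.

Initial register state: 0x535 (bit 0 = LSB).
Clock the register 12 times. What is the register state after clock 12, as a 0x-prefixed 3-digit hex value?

reg_0 = 0x535
clock 1: out=1, reg = 0xA9A
clock 2: out=0, reg = 0x54D
clock 3: out=1, reg = 0xAA6
clock 4: out=0, reg = 0xD53
clock 5: out=1, reg = 0x6A9
clock 6: out=1, reg = 0x354
clock 7: out=0, reg = 0x9AA
clock 8: out=0, reg = 0x4D5
clock 9: out=1, reg = 0xA6A
clock 10: out=0, reg = 0x535
clock 11: out=1, reg = 0xA9A
clock 12: out=0, reg = 0x54D

0x54D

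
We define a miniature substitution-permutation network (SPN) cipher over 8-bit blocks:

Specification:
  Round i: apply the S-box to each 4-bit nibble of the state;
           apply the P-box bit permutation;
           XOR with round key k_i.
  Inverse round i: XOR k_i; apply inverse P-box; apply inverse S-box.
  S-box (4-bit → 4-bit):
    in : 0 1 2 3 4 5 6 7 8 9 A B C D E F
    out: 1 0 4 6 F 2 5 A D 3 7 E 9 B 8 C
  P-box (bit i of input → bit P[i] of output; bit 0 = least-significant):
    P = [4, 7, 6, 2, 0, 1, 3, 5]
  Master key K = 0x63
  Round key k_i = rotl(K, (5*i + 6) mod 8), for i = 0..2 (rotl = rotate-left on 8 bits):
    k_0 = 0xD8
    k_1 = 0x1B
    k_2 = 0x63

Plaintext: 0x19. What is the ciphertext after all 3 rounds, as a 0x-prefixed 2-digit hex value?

s_0 = plaintext = 0x19
s_1 = Round(s_0, k_0) = 0x48
s_2 = Round(s_1, k_1) = 0x64
s_3 = Round(s_2, k_2) = 0xBE

0xBE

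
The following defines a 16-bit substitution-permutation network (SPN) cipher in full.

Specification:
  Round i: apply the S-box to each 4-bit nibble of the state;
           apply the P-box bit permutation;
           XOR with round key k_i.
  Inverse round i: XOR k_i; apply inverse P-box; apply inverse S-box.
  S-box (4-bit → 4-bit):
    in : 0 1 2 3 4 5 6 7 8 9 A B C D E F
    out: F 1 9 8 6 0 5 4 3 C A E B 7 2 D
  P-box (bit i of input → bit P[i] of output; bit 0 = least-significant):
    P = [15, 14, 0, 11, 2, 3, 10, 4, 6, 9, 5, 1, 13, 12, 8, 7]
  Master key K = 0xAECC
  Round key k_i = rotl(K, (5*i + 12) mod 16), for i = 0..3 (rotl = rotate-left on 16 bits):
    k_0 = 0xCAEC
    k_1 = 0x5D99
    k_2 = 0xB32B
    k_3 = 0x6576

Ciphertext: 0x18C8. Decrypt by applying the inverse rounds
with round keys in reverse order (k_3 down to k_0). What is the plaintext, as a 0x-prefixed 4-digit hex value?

s_0 = ciphertext = 0x18C8
s_1 = InvRound(s_0, k_3) = 0x090A
s_2 = InvRound(s_1, k_2) = 0x845F
s_3 = InvRound(s_2, k_1) = 0xB21C
s_4 = InvRound(s_3, k_0) = 0xC63A

0xC63A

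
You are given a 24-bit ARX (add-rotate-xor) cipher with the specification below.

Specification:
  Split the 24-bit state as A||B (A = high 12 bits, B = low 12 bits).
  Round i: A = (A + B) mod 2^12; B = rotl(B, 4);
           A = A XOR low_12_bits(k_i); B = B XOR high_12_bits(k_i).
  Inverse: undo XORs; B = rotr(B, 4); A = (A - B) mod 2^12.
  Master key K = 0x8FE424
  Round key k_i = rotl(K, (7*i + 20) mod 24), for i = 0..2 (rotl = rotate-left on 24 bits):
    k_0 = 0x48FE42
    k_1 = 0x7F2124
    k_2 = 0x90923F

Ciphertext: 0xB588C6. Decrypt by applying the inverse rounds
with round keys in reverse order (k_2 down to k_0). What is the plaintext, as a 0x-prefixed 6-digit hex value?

s_0 = ciphertext = 0xB588C6
s_1 = InvRound(s_0, k_2) = 0xA4BF1C
s_2 = InvRound(s_1, k_1) = 0xCE1E8E
s_3 = InvRound(s_2, k_0) = 0x1031A0

0x1031A0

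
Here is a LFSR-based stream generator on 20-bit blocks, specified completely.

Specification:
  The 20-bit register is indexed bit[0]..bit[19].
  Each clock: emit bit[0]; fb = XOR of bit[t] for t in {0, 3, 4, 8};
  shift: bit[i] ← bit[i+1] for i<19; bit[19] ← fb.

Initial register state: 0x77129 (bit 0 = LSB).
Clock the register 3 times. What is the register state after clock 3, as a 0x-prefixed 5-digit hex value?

0xEEE25

reg_0 = 0x77129
clock 1: out=1, reg = 0xBB894
clock 2: out=0, reg = 0xDDC4A
clock 3: out=0, reg = 0xEEE25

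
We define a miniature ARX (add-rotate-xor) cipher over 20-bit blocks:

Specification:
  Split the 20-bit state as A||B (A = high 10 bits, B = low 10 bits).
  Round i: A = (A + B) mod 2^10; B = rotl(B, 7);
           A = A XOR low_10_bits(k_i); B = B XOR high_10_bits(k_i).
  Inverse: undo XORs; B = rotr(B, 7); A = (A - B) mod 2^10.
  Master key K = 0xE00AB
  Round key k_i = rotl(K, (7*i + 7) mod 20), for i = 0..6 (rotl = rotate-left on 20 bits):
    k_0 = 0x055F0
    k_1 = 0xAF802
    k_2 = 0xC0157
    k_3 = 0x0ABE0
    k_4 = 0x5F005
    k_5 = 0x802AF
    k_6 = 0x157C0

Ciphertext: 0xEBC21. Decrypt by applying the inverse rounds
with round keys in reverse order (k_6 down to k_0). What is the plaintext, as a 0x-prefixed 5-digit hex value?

s_0 = ciphertext = 0xEBC21
s_1 = InvRound(s_0, k_6) = 0x33FA0
s_2 = InvRound(s_1, k_5) = 0x57503
s_3 = InvRound(s_2, k_4) = 0x583F8
s_4 = InvRound(s_3, k_3) = 0xFA697
s_5 = InvRound(s_4, k_2) = 0x80CBB
s_6 = InvRound(s_5, k_1) = 0x7542C
s_7 = InvRound(s_6, k_0) = 0x975C8

0x975C8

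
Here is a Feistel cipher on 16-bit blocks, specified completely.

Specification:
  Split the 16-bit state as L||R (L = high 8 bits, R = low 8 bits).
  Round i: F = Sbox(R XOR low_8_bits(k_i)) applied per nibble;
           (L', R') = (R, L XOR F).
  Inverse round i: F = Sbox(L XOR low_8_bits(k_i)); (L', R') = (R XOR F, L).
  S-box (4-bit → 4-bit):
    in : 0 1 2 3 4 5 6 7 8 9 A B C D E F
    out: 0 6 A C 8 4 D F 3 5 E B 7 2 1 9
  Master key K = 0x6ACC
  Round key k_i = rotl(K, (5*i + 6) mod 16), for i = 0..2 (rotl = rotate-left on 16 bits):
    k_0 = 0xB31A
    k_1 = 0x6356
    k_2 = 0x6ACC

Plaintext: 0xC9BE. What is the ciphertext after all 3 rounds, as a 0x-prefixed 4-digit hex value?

0x4113

s_0 = plaintext = 0xC9BE
s_1 = Round(s_0, k_0) = 0xBE21
s_2 = Round(s_1, k_1) = 0x2141
s_3 = Round(s_2, k_2) = 0x4113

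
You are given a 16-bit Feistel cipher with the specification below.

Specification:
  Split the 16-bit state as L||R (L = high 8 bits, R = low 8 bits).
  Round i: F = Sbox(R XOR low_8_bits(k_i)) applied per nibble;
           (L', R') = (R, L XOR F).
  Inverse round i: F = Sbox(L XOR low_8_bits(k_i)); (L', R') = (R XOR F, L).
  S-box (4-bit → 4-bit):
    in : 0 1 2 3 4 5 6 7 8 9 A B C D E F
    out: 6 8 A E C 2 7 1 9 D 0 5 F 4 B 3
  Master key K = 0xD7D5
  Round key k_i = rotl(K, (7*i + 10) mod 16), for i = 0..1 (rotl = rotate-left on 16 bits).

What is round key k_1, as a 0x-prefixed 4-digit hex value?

K = 0xD7D5
k_0 = rotl(K, (7*0+10) mod 16) = rotl(K, 10) = 0x575F
k_1 = rotl(K, (7*1+10) mod 16) = rotl(K, 1) = 0xAFAB

0xAFAB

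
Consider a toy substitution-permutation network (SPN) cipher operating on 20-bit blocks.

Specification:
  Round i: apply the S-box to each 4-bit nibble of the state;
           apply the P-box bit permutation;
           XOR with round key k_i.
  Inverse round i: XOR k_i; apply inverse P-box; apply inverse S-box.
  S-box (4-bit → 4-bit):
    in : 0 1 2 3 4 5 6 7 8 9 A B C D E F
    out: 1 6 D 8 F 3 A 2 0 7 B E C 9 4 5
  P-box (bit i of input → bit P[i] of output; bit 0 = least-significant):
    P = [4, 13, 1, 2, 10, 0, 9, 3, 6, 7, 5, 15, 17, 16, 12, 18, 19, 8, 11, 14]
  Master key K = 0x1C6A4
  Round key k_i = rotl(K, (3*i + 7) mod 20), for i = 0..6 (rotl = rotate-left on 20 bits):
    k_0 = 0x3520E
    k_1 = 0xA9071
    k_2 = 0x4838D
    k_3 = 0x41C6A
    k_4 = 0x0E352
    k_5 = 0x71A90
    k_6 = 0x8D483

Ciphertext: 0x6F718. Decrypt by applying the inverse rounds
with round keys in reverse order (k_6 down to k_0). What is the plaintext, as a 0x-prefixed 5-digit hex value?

0x9FE0F

s_0 = ciphertext = 0x6F718
s_1 = InvRound(s_0, k_6) = 0x5D7B9
s_2 = InvRound(s_1, k_5) = 0xB0CA8
s_3 = InvRound(s_2, k_4) = 0x45429
s_4 = InvRound(s_3, k_3) = 0xC807E
s_5 = InvRound(s_4, k_2) = 0x5891F
s_6 = InvRound(s_5, k_1) = 0x94F3C
s_7 = InvRound(s_6, k_0) = 0x9FE0F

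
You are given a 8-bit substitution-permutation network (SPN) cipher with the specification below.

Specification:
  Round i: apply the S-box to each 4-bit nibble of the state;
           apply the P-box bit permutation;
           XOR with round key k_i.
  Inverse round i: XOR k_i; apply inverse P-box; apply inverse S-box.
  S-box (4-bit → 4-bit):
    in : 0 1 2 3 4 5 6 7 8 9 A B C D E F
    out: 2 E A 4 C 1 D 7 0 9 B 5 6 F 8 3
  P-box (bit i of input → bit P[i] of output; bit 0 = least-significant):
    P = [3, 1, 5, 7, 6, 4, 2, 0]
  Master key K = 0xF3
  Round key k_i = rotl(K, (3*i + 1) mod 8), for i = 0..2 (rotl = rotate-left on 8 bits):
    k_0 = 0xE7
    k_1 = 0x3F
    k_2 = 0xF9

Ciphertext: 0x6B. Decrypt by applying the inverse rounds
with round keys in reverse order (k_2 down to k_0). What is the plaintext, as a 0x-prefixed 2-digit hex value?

s_0 = ciphertext = 0x6B
s_1 = InvRound(s_0, k_2) = 0x02
s_2 = InvRound(s_1, k_1) = 0x1B
s_3 = InvRound(s_2, k_0) = 0x76

0x76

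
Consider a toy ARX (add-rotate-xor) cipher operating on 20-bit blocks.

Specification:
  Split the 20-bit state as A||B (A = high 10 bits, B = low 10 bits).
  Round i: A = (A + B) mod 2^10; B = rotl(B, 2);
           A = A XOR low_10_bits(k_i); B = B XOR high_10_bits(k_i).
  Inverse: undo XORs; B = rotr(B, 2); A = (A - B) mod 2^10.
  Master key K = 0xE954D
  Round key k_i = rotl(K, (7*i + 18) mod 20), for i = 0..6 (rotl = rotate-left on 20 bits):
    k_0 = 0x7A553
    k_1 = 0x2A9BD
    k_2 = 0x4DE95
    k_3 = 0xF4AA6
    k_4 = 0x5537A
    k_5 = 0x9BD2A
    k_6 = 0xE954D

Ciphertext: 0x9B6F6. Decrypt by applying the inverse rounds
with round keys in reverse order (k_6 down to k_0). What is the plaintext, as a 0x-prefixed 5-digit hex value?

0x495D5

s_0 = ciphertext = 0x9B6F6
s_1 = InvRound(s_0, k_6) = 0xF3354
s_2 = InvRound(s_1, k_5) = 0xE634E
s_3 = InvRound(s_2, k_4) = 0x97286
s_4 = InvRound(s_3, k_3) = 0x29455
s_5 = InvRound(s_4, k_2) = 0xF6258
s_6 = InvRound(s_5, k_1) = 0xEA6BC
s_7 = InvRound(s_6, k_0) = 0x495D5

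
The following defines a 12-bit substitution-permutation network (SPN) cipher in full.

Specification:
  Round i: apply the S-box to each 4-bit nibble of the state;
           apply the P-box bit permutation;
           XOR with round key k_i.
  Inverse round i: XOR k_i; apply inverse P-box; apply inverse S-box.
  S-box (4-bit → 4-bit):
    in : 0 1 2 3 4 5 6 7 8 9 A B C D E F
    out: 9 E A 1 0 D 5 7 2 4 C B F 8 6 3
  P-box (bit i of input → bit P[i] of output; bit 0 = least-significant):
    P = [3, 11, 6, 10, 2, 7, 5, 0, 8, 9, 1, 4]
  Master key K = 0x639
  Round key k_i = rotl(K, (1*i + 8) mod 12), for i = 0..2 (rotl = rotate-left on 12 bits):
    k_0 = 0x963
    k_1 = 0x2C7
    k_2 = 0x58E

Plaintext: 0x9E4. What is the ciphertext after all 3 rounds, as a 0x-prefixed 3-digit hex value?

s_0 = plaintext = 0x9E4
s_1 = Round(s_0, k_0) = 0x9C1
s_2 = Round(s_1, k_1) = 0xE20
s_3 = Round(s_2, k_2) = 0x305

0x305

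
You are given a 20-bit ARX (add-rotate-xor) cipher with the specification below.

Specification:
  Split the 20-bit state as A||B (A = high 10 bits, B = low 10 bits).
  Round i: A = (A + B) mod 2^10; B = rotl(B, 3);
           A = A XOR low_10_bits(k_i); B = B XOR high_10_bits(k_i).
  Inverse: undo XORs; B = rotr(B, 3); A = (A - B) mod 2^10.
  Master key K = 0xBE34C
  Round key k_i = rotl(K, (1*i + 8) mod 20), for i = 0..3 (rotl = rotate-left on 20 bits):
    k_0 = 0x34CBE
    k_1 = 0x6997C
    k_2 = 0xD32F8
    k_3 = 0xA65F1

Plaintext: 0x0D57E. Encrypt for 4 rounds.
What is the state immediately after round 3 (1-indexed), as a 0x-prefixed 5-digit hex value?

s_0 = plaintext = 0x0D57E
s_1 = Round(s_0, k_0) = 0x43721
s_2 = Round(s_1, k_1) = 0x548A8
s_3 = Round(s_2, k_2) = 0xC0A0D
s_4 = Round(s_3, k_3) = 0x3FAF5

0xC0A0D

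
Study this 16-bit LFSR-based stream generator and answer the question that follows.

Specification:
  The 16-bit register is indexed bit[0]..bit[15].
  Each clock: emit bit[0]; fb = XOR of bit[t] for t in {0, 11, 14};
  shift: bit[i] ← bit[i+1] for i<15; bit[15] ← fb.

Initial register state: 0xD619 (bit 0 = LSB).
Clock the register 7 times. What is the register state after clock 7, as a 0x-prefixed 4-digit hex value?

0x01AC

reg_0 = 0xD619
clock 1: out=1, reg = 0x6B0C
clock 2: out=0, reg = 0x3586
clock 3: out=0, reg = 0x1AC3
clock 4: out=1, reg = 0x0D61
clock 5: out=1, reg = 0x06B0
clock 6: out=0, reg = 0x0358
clock 7: out=0, reg = 0x01AC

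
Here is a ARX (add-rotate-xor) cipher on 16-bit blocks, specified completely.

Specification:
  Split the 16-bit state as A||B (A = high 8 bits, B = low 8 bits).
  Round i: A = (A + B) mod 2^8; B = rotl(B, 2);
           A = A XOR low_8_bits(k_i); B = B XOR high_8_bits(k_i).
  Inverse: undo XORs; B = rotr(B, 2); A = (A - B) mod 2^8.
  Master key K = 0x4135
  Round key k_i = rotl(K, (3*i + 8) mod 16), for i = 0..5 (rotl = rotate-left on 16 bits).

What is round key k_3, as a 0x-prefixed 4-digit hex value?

0x826A

K = 0x4135
k_0 = rotl(K, (3*0+8) mod 16) = rotl(K, 8) = 0x3541
k_1 = rotl(K, (3*1+8) mod 16) = rotl(K, 11) = 0xAA09
k_2 = rotl(K, (3*2+8) mod 16) = rotl(K, 14) = 0x504D
k_3 = rotl(K, (3*3+8) mod 16) = rotl(K, 1) = 0x826A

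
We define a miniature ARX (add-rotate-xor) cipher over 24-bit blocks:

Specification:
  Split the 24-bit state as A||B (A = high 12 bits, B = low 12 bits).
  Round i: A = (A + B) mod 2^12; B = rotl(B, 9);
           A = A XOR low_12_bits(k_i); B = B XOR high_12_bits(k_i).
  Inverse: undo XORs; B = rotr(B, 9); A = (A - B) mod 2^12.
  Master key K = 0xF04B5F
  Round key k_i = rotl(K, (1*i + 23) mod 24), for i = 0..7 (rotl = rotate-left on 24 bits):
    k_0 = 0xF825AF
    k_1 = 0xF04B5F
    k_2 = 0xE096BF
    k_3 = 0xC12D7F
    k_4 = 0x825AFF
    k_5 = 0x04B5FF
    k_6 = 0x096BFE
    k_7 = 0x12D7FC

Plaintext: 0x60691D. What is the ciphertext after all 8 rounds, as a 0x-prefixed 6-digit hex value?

0x9E3537

s_0 = plaintext = 0x60691D
s_1 = Round(s_0, k_0) = 0xA8C4A1
s_2 = Round(s_1, k_1) = 0x472D90
s_3 = Round(s_2, k_2) = 0x4BDFBB
s_4 = Round(s_3, k_3) = 0x907BE5
s_5 = Round(s_4, k_4) = 0xE13359
s_6 = Round(s_5, k_5) = 0x493220
s_7 = Round(s_6, k_6) = 0xD4D0D2
s_8 = Round(s_7, k_7) = 0x9E3537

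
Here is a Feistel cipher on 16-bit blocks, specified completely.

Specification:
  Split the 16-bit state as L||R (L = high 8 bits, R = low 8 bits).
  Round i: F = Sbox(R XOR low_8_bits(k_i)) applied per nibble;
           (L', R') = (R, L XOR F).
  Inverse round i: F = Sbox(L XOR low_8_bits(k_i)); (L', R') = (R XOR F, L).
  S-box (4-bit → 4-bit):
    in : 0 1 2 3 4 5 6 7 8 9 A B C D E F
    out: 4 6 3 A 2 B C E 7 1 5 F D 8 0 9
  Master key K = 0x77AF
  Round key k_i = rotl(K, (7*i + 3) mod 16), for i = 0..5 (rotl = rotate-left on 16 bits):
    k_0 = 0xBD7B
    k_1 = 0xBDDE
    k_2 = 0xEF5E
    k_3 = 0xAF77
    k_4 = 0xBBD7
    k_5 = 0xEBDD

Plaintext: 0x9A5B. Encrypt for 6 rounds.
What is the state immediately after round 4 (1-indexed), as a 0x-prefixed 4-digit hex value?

s_0 = plaintext = 0x9A5B
s_1 = Round(s_0, k_0) = 0x5BAE
s_2 = Round(s_1, k_1) = 0xAEBF
s_3 = Round(s_2, k_2) = 0xBFA8
s_4 = Round(s_3, k_3) = 0xA836
s_5 = Round(s_4, k_4) = 0x36AE
s_6 = Round(s_5, k_5) = 0xAEDC

0xA836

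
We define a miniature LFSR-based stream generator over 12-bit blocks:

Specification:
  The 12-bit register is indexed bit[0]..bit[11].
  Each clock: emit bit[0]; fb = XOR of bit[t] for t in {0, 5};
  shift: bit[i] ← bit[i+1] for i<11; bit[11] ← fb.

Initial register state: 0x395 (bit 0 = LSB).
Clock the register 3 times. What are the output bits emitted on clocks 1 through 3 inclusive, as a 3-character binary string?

101

reg_0 = 0x395
clock 1: out=1, reg = 0x9CA
clock 2: out=0, reg = 0x4E5
clock 3: out=1, reg = 0x272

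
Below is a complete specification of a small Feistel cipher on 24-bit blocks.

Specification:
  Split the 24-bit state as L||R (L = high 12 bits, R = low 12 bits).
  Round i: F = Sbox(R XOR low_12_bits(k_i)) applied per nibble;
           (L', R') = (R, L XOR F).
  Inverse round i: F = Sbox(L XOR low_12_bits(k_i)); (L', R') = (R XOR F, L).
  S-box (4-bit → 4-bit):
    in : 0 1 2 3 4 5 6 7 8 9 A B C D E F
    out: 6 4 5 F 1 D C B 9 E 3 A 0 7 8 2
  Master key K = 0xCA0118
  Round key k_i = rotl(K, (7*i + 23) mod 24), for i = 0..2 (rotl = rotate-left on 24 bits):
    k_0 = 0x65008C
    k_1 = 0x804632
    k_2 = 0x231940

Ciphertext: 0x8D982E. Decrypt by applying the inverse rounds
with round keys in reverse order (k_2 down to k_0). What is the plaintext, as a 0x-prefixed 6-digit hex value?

0x676BFC

s_0 = ciphertext = 0x8D982E
s_1 = InvRound(s_0, k_2) = 0xCC08D9
s_2 = InvRound(s_1, k_1) = 0xBFCCC0
s_3 = InvRound(s_2, k_0) = 0x676BFC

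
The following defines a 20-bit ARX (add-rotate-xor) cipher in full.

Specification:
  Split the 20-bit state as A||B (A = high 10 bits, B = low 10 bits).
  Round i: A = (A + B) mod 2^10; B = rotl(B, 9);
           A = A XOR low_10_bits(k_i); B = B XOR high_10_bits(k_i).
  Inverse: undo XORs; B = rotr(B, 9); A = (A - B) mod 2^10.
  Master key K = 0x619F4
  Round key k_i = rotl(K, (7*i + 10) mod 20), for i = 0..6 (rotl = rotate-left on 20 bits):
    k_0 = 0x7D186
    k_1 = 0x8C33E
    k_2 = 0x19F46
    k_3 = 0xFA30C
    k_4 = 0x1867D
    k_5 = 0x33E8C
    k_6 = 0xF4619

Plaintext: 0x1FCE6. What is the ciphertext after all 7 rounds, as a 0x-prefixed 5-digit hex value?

0x10B72

s_0 = plaintext = 0x1FCE6
s_1 = Round(s_0, k_0) = 0x38D87
s_2 = Round(s_1, k_1) = 0x550F3
s_3 = Round(s_2, k_2) = 0x4061E
s_4 = Round(s_3, k_3) = 0x04EE7
s_5 = Round(s_4, k_4) = 0x21F12
s_6 = Round(s_5, k_5) = 0x45546
s_7 = Round(s_6, k_6) = 0x10B72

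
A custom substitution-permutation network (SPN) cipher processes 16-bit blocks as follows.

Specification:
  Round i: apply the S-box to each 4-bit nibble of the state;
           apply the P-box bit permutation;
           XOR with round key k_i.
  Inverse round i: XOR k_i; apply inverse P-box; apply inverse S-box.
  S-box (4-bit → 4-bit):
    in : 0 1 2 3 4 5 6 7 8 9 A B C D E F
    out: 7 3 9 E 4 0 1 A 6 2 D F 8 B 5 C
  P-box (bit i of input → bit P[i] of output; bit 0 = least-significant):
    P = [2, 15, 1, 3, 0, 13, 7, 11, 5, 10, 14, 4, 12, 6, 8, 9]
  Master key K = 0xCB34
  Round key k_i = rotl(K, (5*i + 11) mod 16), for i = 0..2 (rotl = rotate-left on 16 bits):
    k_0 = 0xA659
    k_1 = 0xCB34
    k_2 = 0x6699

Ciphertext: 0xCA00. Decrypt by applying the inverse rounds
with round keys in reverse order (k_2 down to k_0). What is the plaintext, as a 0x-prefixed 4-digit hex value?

0x3BA9

s_0 = ciphertext = 0xCA00
s_1 = InvRound(s_0, k_2) = 0x57B7
s_2 = InvRound(s_1, k_1) = 0x69A8
s_3 = InvRound(s_2, k_0) = 0x3BA9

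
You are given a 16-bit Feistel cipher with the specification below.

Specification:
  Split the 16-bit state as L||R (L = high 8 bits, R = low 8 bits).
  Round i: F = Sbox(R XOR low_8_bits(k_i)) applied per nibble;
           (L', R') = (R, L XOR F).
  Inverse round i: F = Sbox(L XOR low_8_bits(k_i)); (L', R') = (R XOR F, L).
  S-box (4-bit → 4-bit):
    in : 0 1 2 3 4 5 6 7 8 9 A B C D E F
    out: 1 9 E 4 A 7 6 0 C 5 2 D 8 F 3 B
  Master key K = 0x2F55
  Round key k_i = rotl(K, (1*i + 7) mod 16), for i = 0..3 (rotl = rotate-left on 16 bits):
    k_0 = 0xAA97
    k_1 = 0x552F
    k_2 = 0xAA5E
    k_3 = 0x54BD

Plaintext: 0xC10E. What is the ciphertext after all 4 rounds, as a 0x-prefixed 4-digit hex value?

0x5BE5

s_0 = plaintext = 0xC10E
s_1 = Round(s_0, k_0) = 0x0E94
s_2 = Round(s_1, k_1) = 0x94D3
s_3 = Round(s_2, k_2) = 0xD35B
s_4 = Round(s_3, k_3) = 0x5BE5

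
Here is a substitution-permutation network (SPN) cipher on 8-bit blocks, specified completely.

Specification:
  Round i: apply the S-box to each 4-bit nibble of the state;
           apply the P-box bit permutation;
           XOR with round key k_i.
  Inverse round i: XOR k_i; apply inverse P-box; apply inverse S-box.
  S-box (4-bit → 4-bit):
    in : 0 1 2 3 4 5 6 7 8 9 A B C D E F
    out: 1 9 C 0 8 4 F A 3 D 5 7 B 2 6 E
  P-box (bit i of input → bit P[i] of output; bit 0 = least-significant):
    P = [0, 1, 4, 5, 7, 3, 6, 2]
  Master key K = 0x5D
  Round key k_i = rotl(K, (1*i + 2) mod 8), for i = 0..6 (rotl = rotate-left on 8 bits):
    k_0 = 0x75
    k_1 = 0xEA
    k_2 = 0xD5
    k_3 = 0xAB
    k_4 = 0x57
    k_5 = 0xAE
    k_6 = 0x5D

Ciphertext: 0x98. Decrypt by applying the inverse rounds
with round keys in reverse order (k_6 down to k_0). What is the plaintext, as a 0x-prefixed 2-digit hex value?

s_0 = ciphertext = 0x98
s_1 = InvRound(s_0, k_6) = 0x90
s_2 = InvRound(s_1, k_5) = 0x7F
s_3 = InvRound(s_2, k_4) = 0xD4
s_4 = InvRound(s_3, k_3) = 0xF6
s_5 = InvRound(s_4, k_2) = 0x3C
s_6 = InvRound(s_5, k_1) = 0x9E
s_7 = InvRound(s_6, k_0) = 0xBC

0xBC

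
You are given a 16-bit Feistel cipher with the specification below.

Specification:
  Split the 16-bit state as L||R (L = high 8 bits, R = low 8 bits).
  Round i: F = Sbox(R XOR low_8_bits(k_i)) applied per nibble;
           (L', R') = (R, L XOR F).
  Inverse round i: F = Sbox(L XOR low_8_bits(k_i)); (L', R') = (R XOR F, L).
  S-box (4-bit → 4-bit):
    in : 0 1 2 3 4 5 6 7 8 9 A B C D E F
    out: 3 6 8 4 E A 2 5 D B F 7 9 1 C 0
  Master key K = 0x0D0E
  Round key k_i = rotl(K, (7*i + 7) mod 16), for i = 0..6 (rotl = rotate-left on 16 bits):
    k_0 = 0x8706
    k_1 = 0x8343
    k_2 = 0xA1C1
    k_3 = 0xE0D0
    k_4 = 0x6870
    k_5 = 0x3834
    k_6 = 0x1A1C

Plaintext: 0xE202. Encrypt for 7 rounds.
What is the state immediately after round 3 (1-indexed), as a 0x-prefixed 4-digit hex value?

s_0 = plaintext = 0xE202
s_1 = Round(s_0, k_0) = 0x02DC
s_2 = Round(s_1, k_1) = 0xDCB2
s_3 = Round(s_2, k_2) = 0xB288
s_4 = Round(s_3, k_3) = 0x881F
s_5 = Round(s_4, k_4) = 0x1FA8
s_6 = Round(s_5, k_5) = 0xA8A6
s_7 = Round(s_6, k_6) = 0xA6D7

0xB288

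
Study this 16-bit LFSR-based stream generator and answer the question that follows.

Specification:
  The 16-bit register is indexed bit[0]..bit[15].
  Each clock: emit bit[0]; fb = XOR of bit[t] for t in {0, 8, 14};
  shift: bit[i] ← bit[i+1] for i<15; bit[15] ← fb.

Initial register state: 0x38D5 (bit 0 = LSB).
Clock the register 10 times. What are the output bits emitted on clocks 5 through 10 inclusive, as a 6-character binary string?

101100

reg_0 = 0x38D5
clock 1: out=1, reg = 0x9C6A
clock 2: out=0, reg = 0x4E35
clock 3: out=1, reg = 0x271A
clock 4: out=0, reg = 0x938D
clock 5: out=1, reg = 0x49C6
clock 6: out=0, reg = 0x24E3
clock 7: out=1, reg = 0x9271
clock 8: out=1, reg = 0xC938
clock 9: out=0, reg = 0x649C
clock 10: out=0, reg = 0xB24E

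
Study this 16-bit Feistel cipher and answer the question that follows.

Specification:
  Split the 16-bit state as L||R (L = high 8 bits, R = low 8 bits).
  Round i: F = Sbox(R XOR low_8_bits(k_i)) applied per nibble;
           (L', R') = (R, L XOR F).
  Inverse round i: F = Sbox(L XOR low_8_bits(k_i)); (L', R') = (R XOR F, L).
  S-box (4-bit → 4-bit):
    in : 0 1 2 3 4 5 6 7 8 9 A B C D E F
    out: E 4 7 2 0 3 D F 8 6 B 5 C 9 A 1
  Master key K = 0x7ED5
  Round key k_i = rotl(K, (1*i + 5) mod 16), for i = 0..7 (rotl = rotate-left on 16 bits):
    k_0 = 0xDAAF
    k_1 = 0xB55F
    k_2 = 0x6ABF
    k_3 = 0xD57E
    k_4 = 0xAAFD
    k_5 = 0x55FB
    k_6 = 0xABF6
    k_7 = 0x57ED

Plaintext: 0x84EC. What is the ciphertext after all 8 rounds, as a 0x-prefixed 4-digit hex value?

s_0 = plaintext = 0x84EC
s_1 = Round(s_0, k_0) = 0xEC86
s_2 = Round(s_1, k_1) = 0x867A
s_3 = Round(s_2, k_2) = 0x7A45
s_4 = Round(s_3, k_3) = 0x455F
s_5 = Round(s_4, k_4) = 0x5FF2
s_6 = Round(s_5, k_5) = 0xF2B9
s_7 = Round(s_6, k_6) = 0xB9F3
s_8 = Round(s_7, k_7) = 0xF3F3

0xF3F3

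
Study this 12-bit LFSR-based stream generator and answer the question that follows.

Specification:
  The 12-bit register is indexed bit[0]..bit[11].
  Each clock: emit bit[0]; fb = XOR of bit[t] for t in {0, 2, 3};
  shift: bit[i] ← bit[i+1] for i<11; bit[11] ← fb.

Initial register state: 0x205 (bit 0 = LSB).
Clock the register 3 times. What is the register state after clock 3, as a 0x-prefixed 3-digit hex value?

reg_0 = 0x205
clock 1: out=1, reg = 0x102
clock 2: out=0, reg = 0x081
clock 3: out=1, reg = 0x840

0x840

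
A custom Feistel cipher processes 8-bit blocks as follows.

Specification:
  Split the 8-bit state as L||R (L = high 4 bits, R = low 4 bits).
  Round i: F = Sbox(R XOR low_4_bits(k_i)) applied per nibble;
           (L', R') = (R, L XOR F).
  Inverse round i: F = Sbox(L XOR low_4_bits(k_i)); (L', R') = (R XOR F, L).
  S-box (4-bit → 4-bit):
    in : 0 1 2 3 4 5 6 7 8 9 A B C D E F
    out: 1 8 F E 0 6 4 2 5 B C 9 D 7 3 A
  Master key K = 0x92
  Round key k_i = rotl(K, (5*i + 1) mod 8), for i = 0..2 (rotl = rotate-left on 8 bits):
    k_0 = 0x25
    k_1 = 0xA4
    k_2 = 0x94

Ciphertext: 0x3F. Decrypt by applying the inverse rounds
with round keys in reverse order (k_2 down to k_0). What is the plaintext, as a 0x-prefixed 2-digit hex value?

s_0 = ciphertext = 0x3F
s_1 = InvRound(s_0, k_2) = 0xD3
s_2 = InvRound(s_1, k_1) = 0x8D
s_3 = InvRound(s_2, k_0) = 0xA8

0xA8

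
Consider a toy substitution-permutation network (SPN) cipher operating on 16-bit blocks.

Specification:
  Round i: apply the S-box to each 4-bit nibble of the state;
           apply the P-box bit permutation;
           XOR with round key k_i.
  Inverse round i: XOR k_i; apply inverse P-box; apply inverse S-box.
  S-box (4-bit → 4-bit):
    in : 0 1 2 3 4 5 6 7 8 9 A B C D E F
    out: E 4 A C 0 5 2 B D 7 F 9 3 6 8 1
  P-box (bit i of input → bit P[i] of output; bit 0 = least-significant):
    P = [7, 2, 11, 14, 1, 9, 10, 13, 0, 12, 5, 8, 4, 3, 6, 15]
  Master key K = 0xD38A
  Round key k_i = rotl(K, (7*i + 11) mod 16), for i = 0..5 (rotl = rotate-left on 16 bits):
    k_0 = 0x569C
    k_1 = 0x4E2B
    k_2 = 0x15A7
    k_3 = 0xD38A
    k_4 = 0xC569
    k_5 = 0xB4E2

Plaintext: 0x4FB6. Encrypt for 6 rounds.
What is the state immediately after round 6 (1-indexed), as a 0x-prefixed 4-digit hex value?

0xFE59

s_0 = plaintext = 0x4FB6
s_1 = Round(s_0, k_0) = 0x769B
s_2 = Round(s_1, k_1) = 0x98B1
s_3 = Round(s_2, k_2) = 0x3CDC
s_4 = Round(s_3, k_3) = 0x454F
s_5 = Round(s_4, k_4) = 0xC5C8
s_6 = Round(s_5, k_5) = 0xFE59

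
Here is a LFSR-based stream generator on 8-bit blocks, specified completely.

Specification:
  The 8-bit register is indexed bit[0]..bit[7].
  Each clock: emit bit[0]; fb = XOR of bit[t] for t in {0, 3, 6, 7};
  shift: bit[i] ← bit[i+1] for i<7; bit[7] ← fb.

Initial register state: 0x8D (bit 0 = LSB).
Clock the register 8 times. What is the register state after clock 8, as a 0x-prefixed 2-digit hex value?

0x89

reg_0 = 0x8D
clock 1: out=1, reg = 0xC6
clock 2: out=0, reg = 0x63
clock 3: out=1, reg = 0x31
clock 4: out=1, reg = 0x98
clock 5: out=0, reg = 0x4C
clock 6: out=0, reg = 0x26
clock 7: out=0, reg = 0x13
clock 8: out=1, reg = 0x89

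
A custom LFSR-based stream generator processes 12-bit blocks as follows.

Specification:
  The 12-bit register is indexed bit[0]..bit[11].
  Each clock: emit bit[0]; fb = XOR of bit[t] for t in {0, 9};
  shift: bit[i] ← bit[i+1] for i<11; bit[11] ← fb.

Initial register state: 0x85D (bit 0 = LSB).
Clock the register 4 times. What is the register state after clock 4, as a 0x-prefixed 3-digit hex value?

reg_0 = 0x85D
clock 1: out=1, reg = 0xC2E
clock 2: out=0, reg = 0x617
clock 3: out=1, reg = 0x30B
clock 4: out=1, reg = 0x185

0x185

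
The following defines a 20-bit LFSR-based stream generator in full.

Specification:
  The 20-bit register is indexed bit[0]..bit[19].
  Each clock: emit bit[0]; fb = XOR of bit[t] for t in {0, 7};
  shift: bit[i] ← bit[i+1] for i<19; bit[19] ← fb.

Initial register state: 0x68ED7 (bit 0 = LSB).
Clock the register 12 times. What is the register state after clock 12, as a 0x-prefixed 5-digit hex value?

0x3CA68

reg_0 = 0x68ED7
clock 1: out=1, reg = 0x3476B
clock 2: out=1, reg = 0x9A3B5
clock 3: out=1, reg = 0x4D1DA
clock 4: out=0, reg = 0xA68ED
clock 5: out=1, reg = 0x53476
clock 6: out=0, reg = 0x29A3B
clock 7: out=1, reg = 0x94D1D
clock 8: out=1, reg = 0xCA68E
clock 9: out=0, reg = 0xE5347
clock 10: out=1, reg = 0xF29A3
clock 11: out=1, reg = 0x794D1
clock 12: out=1, reg = 0x3CA68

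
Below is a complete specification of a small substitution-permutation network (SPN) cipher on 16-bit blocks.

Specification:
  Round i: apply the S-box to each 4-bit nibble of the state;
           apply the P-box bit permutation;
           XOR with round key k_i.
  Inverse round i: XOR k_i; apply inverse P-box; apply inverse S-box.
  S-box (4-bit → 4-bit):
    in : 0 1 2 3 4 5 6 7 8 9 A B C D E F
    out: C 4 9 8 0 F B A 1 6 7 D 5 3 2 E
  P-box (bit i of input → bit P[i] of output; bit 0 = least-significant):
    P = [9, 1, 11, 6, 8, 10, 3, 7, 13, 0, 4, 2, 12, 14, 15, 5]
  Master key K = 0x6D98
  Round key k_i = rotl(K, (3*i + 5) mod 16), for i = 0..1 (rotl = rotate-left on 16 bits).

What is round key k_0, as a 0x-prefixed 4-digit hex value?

K = 0x6D98
k_0 = rotl(K, (3*0+5) mod 16) = rotl(K, 5) = 0xB30D

0xB30D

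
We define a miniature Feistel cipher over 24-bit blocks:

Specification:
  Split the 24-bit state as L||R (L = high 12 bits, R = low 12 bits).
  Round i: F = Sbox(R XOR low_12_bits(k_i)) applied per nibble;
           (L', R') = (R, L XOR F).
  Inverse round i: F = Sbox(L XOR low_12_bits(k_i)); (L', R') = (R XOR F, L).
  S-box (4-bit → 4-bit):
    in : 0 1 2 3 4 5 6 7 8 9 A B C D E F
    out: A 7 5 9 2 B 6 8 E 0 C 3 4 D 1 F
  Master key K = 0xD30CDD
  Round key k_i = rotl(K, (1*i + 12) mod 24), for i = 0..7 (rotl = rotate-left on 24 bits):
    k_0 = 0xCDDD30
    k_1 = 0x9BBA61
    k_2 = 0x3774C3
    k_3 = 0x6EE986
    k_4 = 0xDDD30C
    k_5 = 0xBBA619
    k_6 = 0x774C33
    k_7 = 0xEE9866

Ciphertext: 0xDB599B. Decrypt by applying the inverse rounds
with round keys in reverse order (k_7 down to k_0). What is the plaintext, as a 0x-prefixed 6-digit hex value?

s_0 = ciphertext = 0xDB599B
s_1 = InvRound(s_0, k_7) = 0x242DB5
s_2 = InvRound(s_1, k_6) = 0xC32242
s_3 = InvRound(s_2, k_5) = 0xE11C32
s_4 = InvRound(s_3, k_4) = 0x14FE11
s_5 = InvRound(s_4, k_3) = 0x05114F
s_6 = InvRound(s_5, k_2) = 0x34A051
s_7 = InvRound(s_6, k_1) = 0x00234A
s_8 = InvRound(s_7, k_0) = 0xEDF002

0xEDF002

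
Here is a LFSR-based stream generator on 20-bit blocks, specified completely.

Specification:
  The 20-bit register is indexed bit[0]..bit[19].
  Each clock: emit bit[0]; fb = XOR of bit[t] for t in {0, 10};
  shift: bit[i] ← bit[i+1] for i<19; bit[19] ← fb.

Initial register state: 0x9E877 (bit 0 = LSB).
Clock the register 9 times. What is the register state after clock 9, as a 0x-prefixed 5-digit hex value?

reg_0 = 0x9E877
clock 1: out=1, reg = 0xCF43B
clock 2: out=1, reg = 0x67A1D
clock 3: out=1, reg = 0xB3D0E
clock 4: out=0, reg = 0xD9E87
clock 5: out=1, reg = 0x6CF43
clock 6: out=1, reg = 0x367A1
clock 7: out=1, reg = 0x1B3D0
clock 8: out=0, reg = 0x0D9E8
clock 9: out=0, reg = 0x06CF4

0x06CF4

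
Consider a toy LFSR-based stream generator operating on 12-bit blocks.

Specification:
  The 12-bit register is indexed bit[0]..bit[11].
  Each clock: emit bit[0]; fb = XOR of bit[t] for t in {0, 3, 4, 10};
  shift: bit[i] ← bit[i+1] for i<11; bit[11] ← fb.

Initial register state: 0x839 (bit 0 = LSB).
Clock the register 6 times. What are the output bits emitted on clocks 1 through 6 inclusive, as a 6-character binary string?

reg_0 = 0x839
clock 1: out=1, reg = 0xC1C
clock 2: out=0, reg = 0xE0E
clock 3: out=0, reg = 0x707
clock 4: out=1, reg = 0x383
clock 5: out=1, reg = 0x9C1
clock 6: out=1, reg = 0xCE0

100111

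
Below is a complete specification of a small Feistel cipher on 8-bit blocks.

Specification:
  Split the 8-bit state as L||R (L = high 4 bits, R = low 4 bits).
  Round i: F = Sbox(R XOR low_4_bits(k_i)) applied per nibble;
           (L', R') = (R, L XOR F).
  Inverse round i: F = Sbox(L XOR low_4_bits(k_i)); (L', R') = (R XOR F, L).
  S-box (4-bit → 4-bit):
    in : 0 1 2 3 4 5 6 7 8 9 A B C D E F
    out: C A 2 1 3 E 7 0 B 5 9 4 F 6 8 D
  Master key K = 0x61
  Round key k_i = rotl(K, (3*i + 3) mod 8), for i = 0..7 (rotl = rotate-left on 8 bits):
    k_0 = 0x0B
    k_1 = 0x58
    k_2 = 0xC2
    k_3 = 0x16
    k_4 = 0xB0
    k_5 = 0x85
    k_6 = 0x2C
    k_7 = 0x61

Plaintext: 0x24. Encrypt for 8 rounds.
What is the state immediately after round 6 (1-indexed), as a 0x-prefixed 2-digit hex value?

s_0 = plaintext = 0x24
s_1 = Round(s_0, k_0) = 0x4F
s_2 = Round(s_1, k_1) = 0xF4
s_3 = Round(s_2, k_2) = 0x48
s_4 = Round(s_3, k_3) = 0x8C
s_5 = Round(s_4, k_4) = 0xC7
s_6 = Round(s_5, k_5) = 0x7E
s_7 = Round(s_6, k_6) = 0xE5
s_8 = Round(s_7, k_7) = 0x5D

0x7E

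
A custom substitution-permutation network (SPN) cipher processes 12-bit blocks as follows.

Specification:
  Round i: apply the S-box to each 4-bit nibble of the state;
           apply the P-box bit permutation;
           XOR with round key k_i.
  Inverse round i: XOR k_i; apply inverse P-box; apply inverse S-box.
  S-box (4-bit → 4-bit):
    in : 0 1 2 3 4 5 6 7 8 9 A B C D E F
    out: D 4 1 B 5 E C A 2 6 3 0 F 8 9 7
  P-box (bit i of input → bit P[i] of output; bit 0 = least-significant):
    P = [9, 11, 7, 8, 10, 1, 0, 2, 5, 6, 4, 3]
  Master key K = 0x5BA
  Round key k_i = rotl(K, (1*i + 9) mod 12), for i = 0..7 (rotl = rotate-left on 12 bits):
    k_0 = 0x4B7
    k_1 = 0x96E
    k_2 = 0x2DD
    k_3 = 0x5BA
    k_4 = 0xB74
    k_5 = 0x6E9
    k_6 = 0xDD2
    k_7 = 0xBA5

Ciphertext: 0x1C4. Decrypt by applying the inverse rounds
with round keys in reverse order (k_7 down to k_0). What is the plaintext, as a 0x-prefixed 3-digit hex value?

s_0 = ciphertext = 0x1C4
s_1 = InvRound(s_0, k_7) = 0xA1A
s_2 = InvRound(s_1, k_6) = 0x720
s_3 = InvRound(s_2, k_5) = 0x716
s_4 = InvRound(s_3, k_4) = 0xAA8
s_5 = InvRound(s_4, k_3) = 0x1A3
s_6 = InvRound(s_5, k_2) = 0xC7E
s_7 = InvRound(s_6, k_1) = 0x12D
s_8 = InvRound(s_7, k_0) = 0x6A6

0x6A6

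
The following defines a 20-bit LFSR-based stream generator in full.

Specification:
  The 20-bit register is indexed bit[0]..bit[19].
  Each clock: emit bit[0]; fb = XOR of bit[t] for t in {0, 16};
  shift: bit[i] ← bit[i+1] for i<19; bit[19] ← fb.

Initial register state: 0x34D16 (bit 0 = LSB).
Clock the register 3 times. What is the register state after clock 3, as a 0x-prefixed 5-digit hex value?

reg_0 = 0x34D16
clock 1: out=0, reg = 0x9A68B
clock 2: out=1, reg = 0x4D345
clock 3: out=1, reg = 0xA69A2

0xA69A2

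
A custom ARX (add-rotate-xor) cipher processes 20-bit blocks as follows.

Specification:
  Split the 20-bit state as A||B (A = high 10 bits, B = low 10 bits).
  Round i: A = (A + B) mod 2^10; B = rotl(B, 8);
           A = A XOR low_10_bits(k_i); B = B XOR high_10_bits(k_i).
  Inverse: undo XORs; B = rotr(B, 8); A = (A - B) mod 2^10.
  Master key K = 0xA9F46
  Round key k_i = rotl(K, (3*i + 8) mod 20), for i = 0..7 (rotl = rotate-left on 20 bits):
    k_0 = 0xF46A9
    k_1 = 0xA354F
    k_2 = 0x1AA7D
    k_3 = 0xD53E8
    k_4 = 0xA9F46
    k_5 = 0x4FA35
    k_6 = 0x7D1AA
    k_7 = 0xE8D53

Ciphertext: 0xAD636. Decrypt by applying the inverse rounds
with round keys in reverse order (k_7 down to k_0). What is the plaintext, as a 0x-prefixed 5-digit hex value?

s_0 = ciphertext = 0xAD636
s_1 = InvRound(s_0, k_7) = 0x64655
s_2 = InvRound(s_1, k_6) = 0x6D287
s_3 = InvRound(s_2, k_5) = 0x26AE7
s_4 = InvRound(s_3, k_4) = 0xB7100
s_5 = InvRound(s_4, k_3) = 0xF8952
s_6 = InvRound(s_5, k_2) = 0x2F8E1
s_7 = InvRound(s_6, k_1) = 0x0FDB2
s_8 = InvRound(s_7, k_0) = 0x4218E

0x4218E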